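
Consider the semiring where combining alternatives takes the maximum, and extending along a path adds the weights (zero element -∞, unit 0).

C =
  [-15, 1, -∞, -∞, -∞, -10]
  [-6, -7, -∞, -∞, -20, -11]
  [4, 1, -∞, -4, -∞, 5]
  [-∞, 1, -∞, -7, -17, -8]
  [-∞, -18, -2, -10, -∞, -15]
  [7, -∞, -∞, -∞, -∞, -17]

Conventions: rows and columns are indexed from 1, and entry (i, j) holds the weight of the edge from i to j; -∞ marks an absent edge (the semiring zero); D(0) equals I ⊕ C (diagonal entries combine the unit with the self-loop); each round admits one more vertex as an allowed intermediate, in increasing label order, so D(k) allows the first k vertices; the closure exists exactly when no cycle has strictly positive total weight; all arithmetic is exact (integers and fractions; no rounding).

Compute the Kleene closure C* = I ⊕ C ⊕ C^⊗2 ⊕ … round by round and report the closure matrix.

D(0):
  [0, 1, -∞, -∞, -∞, -10]
  [-6, 0, -∞, -∞, -20, -11]
  [4, 1, 0, -4, -∞, 5]
  [-∞, 1, -∞, 0, -17, -8]
  [-∞, -18, -2, -10, 0, -15]
  [7, -∞, -∞, -∞, -∞, 0]
D(1):
  [0, 1, -∞, -∞, -∞, -10]
  [-6, 0, -∞, -∞, -20, -11]
  [4, 5, 0, -4, -∞, 5]
  [-∞, 1, -∞, 0, -17, -8]
  [-∞, -18, -2, -10, 0, -15]
  [7, 8, -∞, -∞, -∞, 0]
D(2):
  [0, 1, -∞, -∞, -19, -10]
  [-6, 0, -∞, -∞, -20, -11]
  [4, 5, 0, -4, -15, 5]
  [-5, 1, -∞, 0, -17, -8]
  [-24, -18, -2, -10, 0, -15]
  [7, 8, -∞, -∞, -12, 0]
D(3):
  [0, 1, -∞, -∞, -19, -10]
  [-6, 0, -∞, -∞, -20, -11]
  [4, 5, 0, -4, -15, 5]
  [-5, 1, -∞, 0, -17, -8]
  [2, 3, -2, -6, 0, 3]
  [7, 8, -∞, -∞, -12, 0]
D(4):
  [0, 1, -∞, -∞, -19, -10]
  [-6, 0, -∞, -∞, -20, -11]
  [4, 5, 0, -4, -15, 5]
  [-5, 1, -∞, 0, -17, -8]
  [2, 3, -2, -6, 0, 3]
  [7, 8, -∞, -∞, -12, 0]
D(5):
  [0, 1, -21, -25, -19, -10]
  [-6, 0, -22, -26, -20, -11]
  [4, 5, 0, -4, -15, 5]
  [-5, 1, -19, 0, -17, -8]
  [2, 3, -2, -6, 0, 3]
  [7, 8, -14, -18, -12, 0]
D(6):
  [0, 1, -21, -25, -19, -10]
  [-4, 0, -22, -26, -20, -11]
  [12, 13, 0, -4, -7, 5]
  [-1, 1, -19, 0, -17, -8]
  [10, 11, -2, -6, 0, 3]
  [7, 8, -14, -18, -12, 0]
Answer: C* = [[0, 1, -21, -25, -19, -10], [-4, 0, -22, -26, -20, -11], [12, 13, 0, -4, -7, 5], [-1, 1, -19, 0, -17, -8], [10, 11, -2, -6, 0, 3], [7, 8, -14, -18, -12, 0]]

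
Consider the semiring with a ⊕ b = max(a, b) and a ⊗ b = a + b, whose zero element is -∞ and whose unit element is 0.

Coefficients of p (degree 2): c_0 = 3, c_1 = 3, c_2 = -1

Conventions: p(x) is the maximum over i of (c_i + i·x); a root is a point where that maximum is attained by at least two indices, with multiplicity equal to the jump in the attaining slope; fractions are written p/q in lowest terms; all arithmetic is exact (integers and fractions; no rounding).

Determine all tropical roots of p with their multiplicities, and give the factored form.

hull edge (i=0, c=3) to (i=1, c=3): slope 0, span 1
hull edge (i=1, c=3) to (i=2, c=-1): slope -4, span 1
Factored form: p(x) = -1 ⊗ (x ⊕ 0) ⊗ (x ⊕ 4)
Answer: roots = 0 (mult 1), 4 (mult 1)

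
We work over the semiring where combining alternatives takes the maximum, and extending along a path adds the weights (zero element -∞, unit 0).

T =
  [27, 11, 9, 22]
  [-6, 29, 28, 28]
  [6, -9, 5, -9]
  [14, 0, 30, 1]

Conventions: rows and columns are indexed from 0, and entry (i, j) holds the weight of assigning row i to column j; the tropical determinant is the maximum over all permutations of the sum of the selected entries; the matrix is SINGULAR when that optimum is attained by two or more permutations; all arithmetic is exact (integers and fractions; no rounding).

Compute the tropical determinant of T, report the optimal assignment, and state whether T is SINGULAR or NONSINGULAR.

σ = (0, 1, 2, 3): 27 + 29 + 5 + 1 = 62
σ = (0, 1, 3, 2): 27 + 29 + (-9) + 30 = 77
σ = (0, 2, 1, 3): 27 + 28 + (-9) + 1 = 47
σ = (0, 2, 3, 1): 27 + 28 + (-9) + 0 = 46
σ = (0, 3, 1, 2): 27 + 28 + (-9) + 30 = 76
σ = (0, 3, 2, 1): 27 + 28 + 5 + 0 = 60
σ = (1, 0, 2, 3): 11 + (-6) + 5 + 1 = 11
σ = (1, 0, 3, 2): 11 + (-6) + (-9) + 30 = 26
σ = (1, 2, 0, 3): 11 + 28 + 6 + 1 = 46
σ = (1, 2, 3, 0): 11 + 28 + (-9) + 14 = 44
σ = (1, 3, 0, 2): 11 + 28 + 6 + 30 = 75
σ = (1, 3, 2, 0): 11 + 28 + 5 + 14 = 58
σ = (2, 0, 1, 3): 9 + (-6) + (-9) + 1 = -5
σ = (2, 0, 3, 1): 9 + (-6) + (-9) + 0 = -6
σ = (2, 1, 0, 3): 9 + 29 + 6 + 1 = 45
σ = (2, 1, 3, 0): 9 + 29 + (-9) + 14 = 43
σ = (2, 3, 0, 1): 9 + 28 + 6 + 0 = 43
σ = (2, 3, 1, 0): 9 + 28 + (-9) + 14 = 42
σ = (3, 0, 1, 2): 22 + (-6) + (-9) + 30 = 37
σ = (3, 0, 2, 1): 22 + (-6) + 5 + 0 = 21
σ = (3, 1, 0, 2): 22 + 29 + 6 + 30 = 87
σ = (3, 1, 2, 0): 22 + 29 + 5 + 14 = 70
σ = (3, 2, 0, 1): 22 + 28 + 6 + 0 = 56
σ = (3, 2, 1, 0): 22 + 28 + (-9) + 14 = 55
Optimal value attained by: σ = (3, 1, 0, 2).
Answer: det⊕(T) = 87; verdict: NONSINGULAR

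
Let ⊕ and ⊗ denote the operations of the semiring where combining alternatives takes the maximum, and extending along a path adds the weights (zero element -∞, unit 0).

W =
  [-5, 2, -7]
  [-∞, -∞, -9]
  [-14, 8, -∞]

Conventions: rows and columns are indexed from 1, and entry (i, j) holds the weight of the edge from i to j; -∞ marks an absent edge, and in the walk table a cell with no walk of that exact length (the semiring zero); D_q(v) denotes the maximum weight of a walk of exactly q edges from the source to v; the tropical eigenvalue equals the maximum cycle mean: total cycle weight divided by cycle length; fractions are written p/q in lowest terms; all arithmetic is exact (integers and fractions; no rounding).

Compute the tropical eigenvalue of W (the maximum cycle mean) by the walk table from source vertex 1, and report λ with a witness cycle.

q=0: [0, -∞, -∞]
q=1: [-5, 2, -7]
q=2: [-10, 1, -7]
q=3: [-15, 1, -8]
Optimal cycle mean attained by: cycle 2->3->2, total (-9) + 8, length 2.
Answer: λ = -1/2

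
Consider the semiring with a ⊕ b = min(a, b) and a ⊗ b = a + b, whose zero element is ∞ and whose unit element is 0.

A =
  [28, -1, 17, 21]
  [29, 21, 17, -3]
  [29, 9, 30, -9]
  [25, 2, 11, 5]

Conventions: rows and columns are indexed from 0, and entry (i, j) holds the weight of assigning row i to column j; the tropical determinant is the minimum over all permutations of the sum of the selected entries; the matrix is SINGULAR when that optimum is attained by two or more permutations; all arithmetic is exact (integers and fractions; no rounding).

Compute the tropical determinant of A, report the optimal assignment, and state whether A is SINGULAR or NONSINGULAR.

σ = (0, 1, 2, 3): 28 + 21 + 30 + 5 = 84
σ = (0, 1, 3, 2): 28 + 21 + (-9) + 11 = 51
σ = (0, 2, 1, 3): 28 + 17 + 9 + 5 = 59
σ = (0, 2, 3, 1): 28 + 17 + (-9) + 2 = 38
σ = (0, 3, 1, 2): 28 + (-3) + 9 + 11 = 45
σ = (0, 3, 2, 1): 28 + (-3) + 30 + 2 = 57
σ = (1, 0, 2, 3): (-1) + 29 + 30 + 5 = 63
σ = (1, 0, 3, 2): (-1) + 29 + (-9) + 11 = 30
σ = (1, 2, 0, 3): (-1) + 17 + 29 + 5 = 50
σ = (1, 2, 3, 0): (-1) + 17 + (-9) + 25 = 32
σ = (1, 3, 0, 2): (-1) + (-3) + 29 + 11 = 36
σ = (1, 3, 2, 0): (-1) + (-3) + 30 + 25 = 51
σ = (2, 0, 1, 3): 17 + 29 + 9 + 5 = 60
σ = (2, 0, 3, 1): 17 + 29 + (-9) + 2 = 39
σ = (2, 1, 0, 3): 17 + 21 + 29 + 5 = 72
σ = (2, 1, 3, 0): 17 + 21 + (-9) + 25 = 54
σ = (2, 3, 0, 1): 17 + (-3) + 29 + 2 = 45
σ = (2, 3, 1, 0): 17 + (-3) + 9 + 25 = 48
σ = (3, 0, 1, 2): 21 + 29 + 9 + 11 = 70
σ = (3, 0, 2, 1): 21 + 29 + 30 + 2 = 82
σ = (3, 1, 0, 2): 21 + 21 + 29 + 11 = 82
σ = (3, 1, 2, 0): 21 + 21 + 30 + 25 = 97
σ = (3, 2, 0, 1): 21 + 17 + 29 + 2 = 69
σ = (3, 2, 1, 0): 21 + 17 + 9 + 25 = 72
Optimal value attained by: σ = (1, 0, 3, 2).
Answer: det⊕(A) = 30; verdict: NONSINGULAR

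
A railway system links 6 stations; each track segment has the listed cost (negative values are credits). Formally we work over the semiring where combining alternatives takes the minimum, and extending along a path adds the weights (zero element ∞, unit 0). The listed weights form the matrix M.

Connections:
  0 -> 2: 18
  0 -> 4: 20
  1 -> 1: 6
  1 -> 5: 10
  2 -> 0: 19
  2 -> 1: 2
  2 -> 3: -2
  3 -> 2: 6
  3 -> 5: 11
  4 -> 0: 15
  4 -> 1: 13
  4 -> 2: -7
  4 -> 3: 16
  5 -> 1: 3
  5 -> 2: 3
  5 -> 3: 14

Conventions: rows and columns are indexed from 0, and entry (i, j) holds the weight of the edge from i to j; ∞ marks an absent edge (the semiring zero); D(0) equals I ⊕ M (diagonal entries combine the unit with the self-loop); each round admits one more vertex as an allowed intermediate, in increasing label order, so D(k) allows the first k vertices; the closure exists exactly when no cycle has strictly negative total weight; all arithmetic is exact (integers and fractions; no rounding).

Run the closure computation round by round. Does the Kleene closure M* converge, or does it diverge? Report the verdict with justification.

D(0):
  [0, ∞, 18, ∞, 20, ∞]
  [∞, 0, ∞, ∞, ∞, 10]
  [19, 2, 0, -2, ∞, ∞]
  [∞, ∞, 6, 0, ∞, 11]
  [15, 13, -7, 16, 0, ∞]
  [∞, 3, 3, 14, ∞, 0]
D(1):
  [0, ∞, 18, ∞, 20, ∞]
  [∞, 0, ∞, ∞, ∞, 10]
  [19, 2, 0, -2, 39, ∞]
  [∞, ∞, 6, 0, ∞, 11]
  [15, 13, -7, 16, 0, ∞]
  [∞, 3, 3, 14, ∞, 0]
D(2):
  [0, ∞, 18, ∞, 20, ∞]
  [∞, 0, ∞, ∞, ∞, 10]
  [19, 2, 0, -2, 39, 12]
  [∞, ∞, 6, 0, ∞, 11]
  [15, 13, -7, 16, 0, 23]
  [∞, 3, 3, 14, ∞, 0]
D(3):
  [0, 20, 18, 16, 20, 30]
  [∞, 0, ∞, ∞, ∞, 10]
  [19, 2, 0, -2, 39, 12]
  [25, 8, 6, 0, 45, 11]
  [12, -5, -7, -9, 0, 5]
  [22, 3, 3, 1, 42, 0]
D(4):
  [0, 20, 18, 16, 20, 27]
  [∞, 0, ∞, ∞, ∞, 10]
  [19, 2, 0, -2, 39, 9]
  [25, 8, 6, 0, 45, 11]
  [12, -5, -7, -9, 0, 2]
  [22, 3, 3, 1, 42, 0]
D(5):
  [0, 15, 13, 11, 20, 22]
  [∞, 0, ∞, ∞, ∞, 10]
  [19, 2, 0, -2, 39, 9]
  [25, 8, 6, 0, 45, 11]
  [12, -5, -7, -9, 0, 2]
  [22, 3, 3, 1, 42, 0]
D(6):
  [0, 15, 13, 11, 20, 22]
  [32, 0, 13, 11, 52, 10]
  [19, 2, 0, -2, 39, 9]
  [25, 8, 6, 0, 45, 11]
  [12, -5, -7, -9, 0, 2]
  [22, 3, 3, 1, 42, 0]
Key observation: every diagonal entry stays at the unit through all rounds, so no improving cycle exists.
Answer: CONVERGES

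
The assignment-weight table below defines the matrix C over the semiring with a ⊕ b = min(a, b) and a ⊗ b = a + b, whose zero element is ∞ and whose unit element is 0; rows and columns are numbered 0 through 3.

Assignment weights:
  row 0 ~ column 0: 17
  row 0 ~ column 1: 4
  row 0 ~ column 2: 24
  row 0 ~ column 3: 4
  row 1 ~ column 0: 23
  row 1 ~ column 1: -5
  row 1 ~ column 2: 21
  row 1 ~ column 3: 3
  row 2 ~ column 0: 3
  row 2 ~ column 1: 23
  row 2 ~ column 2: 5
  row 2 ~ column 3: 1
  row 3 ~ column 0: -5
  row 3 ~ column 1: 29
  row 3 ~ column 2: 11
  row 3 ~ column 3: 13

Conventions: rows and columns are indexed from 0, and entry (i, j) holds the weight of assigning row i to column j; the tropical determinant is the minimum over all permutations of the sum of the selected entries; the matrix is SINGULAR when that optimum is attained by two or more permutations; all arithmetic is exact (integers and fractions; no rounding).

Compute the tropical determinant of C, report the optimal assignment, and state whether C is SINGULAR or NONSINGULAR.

σ = (0, 1, 2, 3): 17 + (-5) + 5 + 13 = 30
σ = (0, 1, 3, 2): 17 + (-5) + 1 + 11 = 24
σ = (0, 2, 1, 3): 17 + 21 + 23 + 13 = 74
σ = (0, 2, 3, 1): 17 + 21 + 1 + 29 = 68
σ = (0, 3, 1, 2): 17 + 3 + 23 + 11 = 54
σ = (0, 3, 2, 1): 17 + 3 + 5 + 29 = 54
σ = (1, 0, 2, 3): 4 + 23 + 5 + 13 = 45
σ = (1, 0, 3, 2): 4 + 23 + 1 + 11 = 39
σ = (1, 2, 0, 3): 4 + 21 + 3 + 13 = 41
σ = (1, 2, 3, 0): 4 + 21 + 1 + (-5) = 21
σ = (1, 3, 0, 2): 4 + 3 + 3 + 11 = 21
σ = (1, 3, 2, 0): 4 + 3 + 5 + (-5) = 7
σ = (2, 0, 1, 3): 24 + 23 + 23 + 13 = 83
σ = (2, 0, 3, 1): 24 + 23 + 1 + 29 = 77
σ = (2, 1, 0, 3): 24 + (-5) + 3 + 13 = 35
σ = (2, 1, 3, 0): 24 + (-5) + 1 + (-5) = 15
σ = (2, 3, 0, 1): 24 + 3 + 3 + 29 = 59
σ = (2, 3, 1, 0): 24 + 3 + 23 + (-5) = 45
σ = (3, 0, 1, 2): 4 + 23 + 23 + 11 = 61
σ = (3, 0, 2, 1): 4 + 23 + 5 + 29 = 61
σ = (3, 1, 0, 2): 4 + (-5) + 3 + 11 = 13
σ = (3, 1, 2, 0): 4 + (-5) + 5 + (-5) = -1
σ = (3, 2, 0, 1): 4 + 21 + 3 + 29 = 57
σ = (3, 2, 1, 0): 4 + 21 + 23 + (-5) = 43
Optimal value attained by: σ = (3, 1, 2, 0).
Answer: det⊕(C) = -1; verdict: NONSINGULAR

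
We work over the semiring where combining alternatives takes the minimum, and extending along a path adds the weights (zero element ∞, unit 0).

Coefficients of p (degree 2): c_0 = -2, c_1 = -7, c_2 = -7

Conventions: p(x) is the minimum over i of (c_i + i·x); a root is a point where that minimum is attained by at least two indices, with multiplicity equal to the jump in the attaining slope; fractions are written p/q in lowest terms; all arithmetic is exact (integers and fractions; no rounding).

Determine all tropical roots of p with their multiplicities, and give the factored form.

hull edge (i=0, c=-2) to (i=1, c=-7): slope -5, span 1
hull edge (i=1, c=-7) to (i=2, c=-7): slope 0, span 1
Factored form: p(x) = -7 ⊗ (x ⊕ 0) ⊗ (x ⊕ 5)
Answer: roots = 0 (mult 1), 5 (mult 1)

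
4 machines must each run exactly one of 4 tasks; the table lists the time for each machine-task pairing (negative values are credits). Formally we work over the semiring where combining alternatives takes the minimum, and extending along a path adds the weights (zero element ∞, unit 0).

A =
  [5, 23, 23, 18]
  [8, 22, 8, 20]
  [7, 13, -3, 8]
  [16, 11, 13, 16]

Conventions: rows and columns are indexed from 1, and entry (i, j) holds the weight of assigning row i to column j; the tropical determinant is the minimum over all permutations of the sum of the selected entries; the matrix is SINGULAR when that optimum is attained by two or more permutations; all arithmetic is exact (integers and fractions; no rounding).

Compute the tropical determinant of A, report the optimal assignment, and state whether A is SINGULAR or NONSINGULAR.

σ = (1, 2, 3, 4): 5 + 22 + (-3) + 16 = 40
σ = (1, 2, 4, 3): 5 + 22 + 8 + 13 = 48
σ = (1, 3, 2, 4): 5 + 8 + 13 + 16 = 42
σ = (1, 3, 4, 2): 5 + 8 + 8 + 11 = 32
σ = (1, 4, 2, 3): 5 + 20 + 13 + 13 = 51
σ = (1, 4, 3, 2): 5 + 20 + (-3) + 11 = 33
σ = (2, 1, 3, 4): 23 + 8 + (-3) + 16 = 44
σ = (2, 1, 4, 3): 23 + 8 + 8 + 13 = 52
σ = (2, 3, 1, 4): 23 + 8 + 7 + 16 = 54
σ = (2, 3, 4, 1): 23 + 8 + 8 + 16 = 55
σ = (2, 4, 1, 3): 23 + 20 + 7 + 13 = 63
σ = (2, 4, 3, 1): 23 + 20 + (-3) + 16 = 56
σ = (3, 1, 2, 4): 23 + 8 + 13 + 16 = 60
σ = (3, 1, 4, 2): 23 + 8 + 8 + 11 = 50
σ = (3, 2, 1, 4): 23 + 22 + 7 + 16 = 68
σ = (3, 2, 4, 1): 23 + 22 + 8 + 16 = 69
σ = (3, 4, 1, 2): 23 + 20 + 7 + 11 = 61
σ = (3, 4, 2, 1): 23 + 20 + 13 + 16 = 72
σ = (4, 1, 2, 3): 18 + 8 + 13 + 13 = 52
σ = (4, 1, 3, 2): 18 + 8 + (-3) + 11 = 34
σ = (4, 2, 1, 3): 18 + 22 + 7 + 13 = 60
σ = (4, 2, 3, 1): 18 + 22 + (-3) + 16 = 53
σ = (4, 3, 1, 2): 18 + 8 + 7 + 11 = 44
σ = (4, 3, 2, 1): 18 + 8 + 13 + 16 = 55
Optimal value attained by: σ = (1, 3, 4, 2).
Answer: det⊕(A) = 32; verdict: NONSINGULAR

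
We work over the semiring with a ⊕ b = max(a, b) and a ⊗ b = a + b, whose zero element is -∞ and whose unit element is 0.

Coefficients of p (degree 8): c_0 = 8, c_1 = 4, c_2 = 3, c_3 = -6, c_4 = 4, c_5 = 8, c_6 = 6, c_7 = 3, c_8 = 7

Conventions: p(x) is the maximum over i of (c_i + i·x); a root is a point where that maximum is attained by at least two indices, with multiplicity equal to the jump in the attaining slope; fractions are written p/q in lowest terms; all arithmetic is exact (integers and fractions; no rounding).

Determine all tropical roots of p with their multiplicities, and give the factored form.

hull edge (i=0, c=8) to (i=5, c=8): slope 0, span 5
hull edge (i=5, c=8) to (i=8, c=7): slope -1/3, span 3
Factored form: p(x) = 7 ⊗ (x ⊕ 0) ⊗ (x ⊕ 0) ⊗ (x ⊕ 0) ⊗ (x ⊕ 0) ⊗ (x ⊕ 0) ⊗ (x ⊕ 1/3) ⊗ (x ⊕ 1/3) ⊗ (x ⊕ 1/3)
Answer: roots = 0 (mult 5), 1/3 (mult 3)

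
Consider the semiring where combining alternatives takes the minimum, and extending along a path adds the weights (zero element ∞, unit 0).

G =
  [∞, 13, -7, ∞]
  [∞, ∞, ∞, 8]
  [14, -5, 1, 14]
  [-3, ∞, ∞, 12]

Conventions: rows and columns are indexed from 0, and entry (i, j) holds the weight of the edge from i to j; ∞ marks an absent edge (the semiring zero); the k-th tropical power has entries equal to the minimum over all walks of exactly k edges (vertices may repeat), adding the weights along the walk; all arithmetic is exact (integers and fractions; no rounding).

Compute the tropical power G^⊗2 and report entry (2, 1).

G^⊗2:
  [7, -12, -6, 7]
  [5, ∞, ∞, 20]
  [11, -4, 2, 3]
  [9, 10, -10, 24]
Key observation: the optimum is the walk 2->2->1, with weight 1 + (-5) = -4.
Optimal value attained by: walk 2->2->1.
Answer: (G^⊗2)[2][1] = -4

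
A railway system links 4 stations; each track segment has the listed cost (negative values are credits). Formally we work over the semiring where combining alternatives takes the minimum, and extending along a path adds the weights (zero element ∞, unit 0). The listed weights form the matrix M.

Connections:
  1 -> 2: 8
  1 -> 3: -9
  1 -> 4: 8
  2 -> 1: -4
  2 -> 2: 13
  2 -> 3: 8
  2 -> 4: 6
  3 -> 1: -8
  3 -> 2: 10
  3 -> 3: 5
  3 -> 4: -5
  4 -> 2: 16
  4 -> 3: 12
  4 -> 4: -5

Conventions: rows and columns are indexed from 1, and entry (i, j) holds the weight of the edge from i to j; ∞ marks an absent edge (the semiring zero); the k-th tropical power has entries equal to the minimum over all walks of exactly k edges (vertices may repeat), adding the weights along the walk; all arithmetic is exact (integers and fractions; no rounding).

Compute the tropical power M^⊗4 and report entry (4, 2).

M^⊗2:
  [-17, 1, -4, -14]
  [0, 4, -13, 1]
  [-3, 0, -17, -10]
  [4, 11, 7, -10]
M^⊗3:
  [-12, -9, -26, -19]
  [-21, -3, -9, -18]
  [-25, -7, -12, -22]
  [-1, 6, -5, -15]
M^⊗4:
  [-34, -16, -21, -31]
  [-17, -13, -30, -23]
  [-20, -17, -34, -27]
  [-13, 1, -10, -20]
Key observation: the optimum is the walk 4->4->4->4->2, with weight (-5) + (-5) + (-5) + 16 = 1.
Optimal value attained by: walk 4->4->4->4->2.
Answer: (M^⊗4)[4][2] = 1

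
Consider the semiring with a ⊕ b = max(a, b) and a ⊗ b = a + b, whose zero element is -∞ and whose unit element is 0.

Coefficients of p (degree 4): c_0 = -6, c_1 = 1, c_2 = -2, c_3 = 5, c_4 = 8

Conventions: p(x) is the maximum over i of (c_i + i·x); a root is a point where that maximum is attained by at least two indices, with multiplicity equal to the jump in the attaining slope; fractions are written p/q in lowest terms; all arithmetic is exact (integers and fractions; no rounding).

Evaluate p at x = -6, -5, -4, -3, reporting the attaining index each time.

p(-6) = max(-6+0·(-6)=-6, 1+1·(-6)=-5, -2+2·(-6)=-14, 5+3·(-6)=-13, 8+4·(-6)=-16) = -5 (attained by i=1)
p(-5) = max(-6+0·(-5)=-6, 1+1·(-5)=-4, -2+2·(-5)=-12, 5+3·(-5)=-10, 8+4·(-5)=-12) = -4 (attained by i=1)
p(-4) = max(-6+0·(-4)=-6, 1+1·(-4)=-3, -2+2·(-4)=-10, 5+3·(-4)=-7, 8+4·(-4)=-8) = -3 (attained by i=1)
p(-3) = max(-6+0·(-3)=-6, 1+1·(-3)=-2, -2+2·(-3)=-8, 5+3·(-3)=-4, 8+4·(-3)=-4) = -2 (attained by i=1)
Answer: p(-6) = -5; p(-5) = -4; p(-4) = -3; p(-3) = -2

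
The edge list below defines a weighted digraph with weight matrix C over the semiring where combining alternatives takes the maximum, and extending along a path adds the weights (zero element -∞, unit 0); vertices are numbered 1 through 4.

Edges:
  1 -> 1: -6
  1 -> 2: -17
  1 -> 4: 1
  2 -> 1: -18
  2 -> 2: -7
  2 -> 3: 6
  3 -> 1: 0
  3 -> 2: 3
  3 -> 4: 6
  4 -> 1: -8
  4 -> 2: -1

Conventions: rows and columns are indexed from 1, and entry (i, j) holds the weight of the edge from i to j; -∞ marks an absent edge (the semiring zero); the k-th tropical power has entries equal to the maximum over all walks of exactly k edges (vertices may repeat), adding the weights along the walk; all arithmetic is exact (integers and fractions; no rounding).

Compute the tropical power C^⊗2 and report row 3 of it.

C^⊗2:
  [-7, 0, -11, -5]
  [6, 9, -1, 12]
  [-2, 5, 9, 1]
  [-14, -8, 5, -7]
Answer: row 3 of C^⊗2 = [-2, 5, 9, 1]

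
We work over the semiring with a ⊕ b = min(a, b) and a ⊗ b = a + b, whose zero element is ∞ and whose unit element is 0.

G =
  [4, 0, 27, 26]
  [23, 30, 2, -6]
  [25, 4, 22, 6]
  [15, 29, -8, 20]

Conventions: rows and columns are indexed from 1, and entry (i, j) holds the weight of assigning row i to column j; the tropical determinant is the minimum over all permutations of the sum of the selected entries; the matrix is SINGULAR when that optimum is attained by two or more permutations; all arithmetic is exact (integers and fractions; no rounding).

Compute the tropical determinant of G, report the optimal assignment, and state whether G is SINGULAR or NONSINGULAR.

σ = (1, 2, 3, 4): 4 + 30 + 22 + 20 = 76
σ = (1, 2, 4, 3): 4 + 30 + 6 + (-8) = 32
σ = (1, 3, 2, 4): 4 + 2 + 4 + 20 = 30
σ = (1, 3, 4, 2): 4 + 2 + 6 + 29 = 41
σ = (1, 4, 2, 3): 4 + (-6) + 4 + (-8) = -6
σ = (1, 4, 3, 2): 4 + (-6) + 22 + 29 = 49
σ = (2, 1, 3, 4): 0 + 23 + 22 + 20 = 65
σ = (2, 1, 4, 3): 0 + 23 + 6 + (-8) = 21
σ = (2, 3, 1, 4): 0 + 2 + 25 + 20 = 47
σ = (2, 3, 4, 1): 0 + 2 + 6 + 15 = 23
σ = (2, 4, 1, 3): 0 + (-6) + 25 + (-8) = 11
σ = (2, 4, 3, 1): 0 + (-6) + 22 + 15 = 31
σ = (3, 1, 2, 4): 27 + 23 + 4 + 20 = 74
σ = (3, 1, 4, 2): 27 + 23 + 6 + 29 = 85
σ = (3, 2, 1, 4): 27 + 30 + 25 + 20 = 102
σ = (3, 2, 4, 1): 27 + 30 + 6 + 15 = 78
σ = (3, 4, 1, 2): 27 + (-6) + 25 + 29 = 75
σ = (3, 4, 2, 1): 27 + (-6) + 4 + 15 = 40
σ = (4, 1, 2, 3): 26 + 23 + 4 + (-8) = 45
σ = (4, 1, 3, 2): 26 + 23 + 22 + 29 = 100
σ = (4, 2, 1, 3): 26 + 30 + 25 + (-8) = 73
σ = (4, 2, 3, 1): 26 + 30 + 22 + 15 = 93
σ = (4, 3, 1, 2): 26 + 2 + 25 + 29 = 82
σ = (4, 3, 2, 1): 26 + 2 + 4 + 15 = 47
Optimal value attained by: σ = (1, 4, 2, 3).
Answer: det⊕(G) = -6; verdict: NONSINGULAR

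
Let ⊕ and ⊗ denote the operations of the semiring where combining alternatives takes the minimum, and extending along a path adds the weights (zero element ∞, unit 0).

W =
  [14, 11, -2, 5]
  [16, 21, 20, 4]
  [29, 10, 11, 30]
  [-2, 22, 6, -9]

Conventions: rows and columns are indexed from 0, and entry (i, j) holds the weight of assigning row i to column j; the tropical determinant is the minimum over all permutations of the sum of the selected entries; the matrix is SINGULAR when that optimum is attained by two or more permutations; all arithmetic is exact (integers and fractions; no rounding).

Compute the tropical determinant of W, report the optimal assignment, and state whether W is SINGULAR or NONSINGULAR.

σ = (0, 1, 2, 3): 14 + 21 + 11 + (-9) = 37
σ = (0, 1, 3, 2): 14 + 21 + 30 + 6 = 71
σ = (0, 2, 1, 3): 14 + 20 + 10 + (-9) = 35
σ = (0, 2, 3, 1): 14 + 20 + 30 + 22 = 86
σ = (0, 3, 1, 2): 14 + 4 + 10 + 6 = 34
σ = (0, 3, 2, 1): 14 + 4 + 11 + 22 = 51
σ = (1, 0, 2, 3): 11 + 16 + 11 + (-9) = 29
σ = (1, 0, 3, 2): 11 + 16 + 30 + 6 = 63
σ = (1, 2, 0, 3): 11 + 20 + 29 + (-9) = 51
σ = (1, 2, 3, 0): 11 + 20 + 30 + (-2) = 59
σ = (1, 3, 0, 2): 11 + 4 + 29 + 6 = 50
σ = (1, 3, 2, 0): 11 + 4 + 11 + (-2) = 24
σ = (2, 0, 1, 3): (-2) + 16 + 10 + (-9) = 15
σ = (2, 0, 3, 1): (-2) + 16 + 30 + 22 = 66
σ = (2, 1, 0, 3): (-2) + 21 + 29 + (-9) = 39
σ = (2, 1, 3, 0): (-2) + 21 + 30 + (-2) = 47
σ = (2, 3, 0, 1): (-2) + 4 + 29 + 22 = 53
σ = (2, 3, 1, 0): (-2) + 4 + 10 + (-2) = 10
σ = (3, 0, 1, 2): 5 + 16 + 10 + 6 = 37
σ = (3, 0, 2, 1): 5 + 16 + 11 + 22 = 54
σ = (3, 1, 0, 2): 5 + 21 + 29 + 6 = 61
σ = (3, 1, 2, 0): 5 + 21 + 11 + (-2) = 35
σ = (3, 2, 0, 1): 5 + 20 + 29 + 22 = 76
σ = (3, 2, 1, 0): 5 + 20 + 10 + (-2) = 33
Optimal value attained by: σ = (2, 3, 1, 0).
Answer: det⊕(W) = 10; verdict: NONSINGULAR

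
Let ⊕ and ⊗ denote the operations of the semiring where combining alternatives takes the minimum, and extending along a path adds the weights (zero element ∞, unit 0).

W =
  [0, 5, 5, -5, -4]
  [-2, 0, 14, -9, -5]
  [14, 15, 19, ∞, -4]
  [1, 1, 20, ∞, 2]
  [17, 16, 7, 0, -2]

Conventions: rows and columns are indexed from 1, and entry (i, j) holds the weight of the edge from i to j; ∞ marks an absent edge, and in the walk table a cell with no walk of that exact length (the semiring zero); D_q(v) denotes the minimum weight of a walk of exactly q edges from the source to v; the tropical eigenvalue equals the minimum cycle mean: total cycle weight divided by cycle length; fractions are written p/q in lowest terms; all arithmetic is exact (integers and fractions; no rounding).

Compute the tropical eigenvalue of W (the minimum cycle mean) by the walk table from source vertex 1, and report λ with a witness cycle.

q=0: [0, ∞, ∞, ∞, ∞]
q=1: [0, 5, 5, -5, -4]
q=2: [-4, -4, 3, -5, -6]
q=3: [-6, -4, 1, -13, -9]
q=4: [-12, -12, -2, -13, -11]
q=5: [-14, -12, -7, -21, -17]
Optimal cycle mean attained by: cycle 2->4->2, total (-9) + 1, length 2.
Answer: λ = -4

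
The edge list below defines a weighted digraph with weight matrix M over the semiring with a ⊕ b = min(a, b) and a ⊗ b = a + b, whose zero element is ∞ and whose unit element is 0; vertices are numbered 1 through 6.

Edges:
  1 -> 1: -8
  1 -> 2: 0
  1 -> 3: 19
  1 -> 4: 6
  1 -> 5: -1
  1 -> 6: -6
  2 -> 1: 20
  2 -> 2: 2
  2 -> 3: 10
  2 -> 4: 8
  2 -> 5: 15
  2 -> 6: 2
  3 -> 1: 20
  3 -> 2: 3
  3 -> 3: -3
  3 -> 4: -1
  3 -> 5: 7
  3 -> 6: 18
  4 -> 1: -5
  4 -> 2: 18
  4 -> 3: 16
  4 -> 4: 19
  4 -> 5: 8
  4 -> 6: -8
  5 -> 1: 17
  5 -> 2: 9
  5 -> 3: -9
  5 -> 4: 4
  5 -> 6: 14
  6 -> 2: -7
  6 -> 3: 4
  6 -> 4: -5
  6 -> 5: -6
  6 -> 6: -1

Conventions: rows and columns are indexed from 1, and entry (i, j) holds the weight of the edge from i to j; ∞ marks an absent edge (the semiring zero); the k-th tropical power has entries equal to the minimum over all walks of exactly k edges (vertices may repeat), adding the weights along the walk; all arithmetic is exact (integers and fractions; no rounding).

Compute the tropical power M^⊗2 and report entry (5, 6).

M^⊗2:
  [-16, -13, -10, -11, -12, -14]
  [3, -5, 6, -3, -4, 0]
  [-6, 0, -6, -4, 4, -9]
  [-13, -15, -4, -13, -14, -11]
  [-1, -6, -12, -10, -2, -4]
  [-10, -8, -15, -6, -7, -13]
Key observation: the optimum is the walk 5->4->6, with weight 4 + (-8) = -4.
Optimal value attained by: walk 5->4->6.
Answer: (M^⊗2)[5][6] = -4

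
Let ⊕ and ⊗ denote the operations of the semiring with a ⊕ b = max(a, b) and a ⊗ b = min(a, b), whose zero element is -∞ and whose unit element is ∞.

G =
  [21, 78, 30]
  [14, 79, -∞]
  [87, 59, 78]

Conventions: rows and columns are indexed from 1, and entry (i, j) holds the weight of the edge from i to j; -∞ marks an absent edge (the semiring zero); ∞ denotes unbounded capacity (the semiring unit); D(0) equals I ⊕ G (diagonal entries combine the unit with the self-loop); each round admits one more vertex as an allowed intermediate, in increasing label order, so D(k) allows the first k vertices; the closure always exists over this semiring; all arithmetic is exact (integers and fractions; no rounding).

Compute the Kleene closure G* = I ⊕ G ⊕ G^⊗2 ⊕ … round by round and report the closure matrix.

D(0):
  [∞, 78, 30]
  [14, ∞, -∞]
  [87, 59, ∞]
D(1):
  [∞, 78, 30]
  [14, ∞, 14]
  [87, 78, ∞]
D(2):
  [∞, 78, 30]
  [14, ∞, 14]
  [87, 78, ∞]
D(3):
  [∞, 78, 30]
  [14, ∞, 14]
  [87, 78, ∞]
Answer: G* = [[∞, 78, 30], [14, ∞, 14], [87, 78, ∞]]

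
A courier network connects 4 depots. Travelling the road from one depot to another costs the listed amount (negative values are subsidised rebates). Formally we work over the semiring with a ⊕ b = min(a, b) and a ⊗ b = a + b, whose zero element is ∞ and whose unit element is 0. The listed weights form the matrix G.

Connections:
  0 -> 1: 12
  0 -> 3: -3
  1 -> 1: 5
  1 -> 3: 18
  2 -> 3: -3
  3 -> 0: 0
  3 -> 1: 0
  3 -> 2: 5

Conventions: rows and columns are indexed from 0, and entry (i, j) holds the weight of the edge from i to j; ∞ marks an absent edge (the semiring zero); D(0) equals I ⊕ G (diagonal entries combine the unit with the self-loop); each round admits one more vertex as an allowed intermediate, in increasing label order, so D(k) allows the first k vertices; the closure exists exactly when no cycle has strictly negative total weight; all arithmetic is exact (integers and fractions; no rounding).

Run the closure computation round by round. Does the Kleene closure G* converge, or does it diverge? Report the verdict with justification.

D(0):
  [0, 12, ∞, -3]
  [∞, 0, ∞, 18]
  [∞, ∞, 0, -3]
  [0, 0, 5, 0]
Detection: at round 1, diagonal entry (3, 3) turns strictly negative.
Key observation: the cycle 3->0->3 has total weight 0 + (-3), which is strictly negative.
Answer: DIVERGES — negative cycle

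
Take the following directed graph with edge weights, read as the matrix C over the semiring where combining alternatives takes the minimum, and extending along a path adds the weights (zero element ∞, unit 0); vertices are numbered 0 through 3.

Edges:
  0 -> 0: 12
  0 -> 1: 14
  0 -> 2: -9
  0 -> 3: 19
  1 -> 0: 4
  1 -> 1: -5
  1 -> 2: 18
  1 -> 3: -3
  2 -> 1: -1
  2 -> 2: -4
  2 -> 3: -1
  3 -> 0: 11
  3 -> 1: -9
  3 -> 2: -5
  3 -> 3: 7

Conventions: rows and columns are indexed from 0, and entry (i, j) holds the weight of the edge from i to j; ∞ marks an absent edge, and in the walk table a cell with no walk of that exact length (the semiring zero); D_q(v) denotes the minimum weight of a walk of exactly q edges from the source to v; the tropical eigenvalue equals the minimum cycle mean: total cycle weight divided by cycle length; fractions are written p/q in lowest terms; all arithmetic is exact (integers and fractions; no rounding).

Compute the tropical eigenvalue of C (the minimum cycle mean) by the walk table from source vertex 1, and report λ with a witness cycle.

q=0: [∞, 0, ∞, ∞]
q=1: [4, -5, 18, -3]
q=2: [-1, -12, -8, -8]
q=3: [-8, -17, -13, -15]
q=4: [-13, -24, -20, -20]
Optimal cycle mean attained by: cycle 1->3->1, total (-3) + (-9), length 2.
Answer: λ = -6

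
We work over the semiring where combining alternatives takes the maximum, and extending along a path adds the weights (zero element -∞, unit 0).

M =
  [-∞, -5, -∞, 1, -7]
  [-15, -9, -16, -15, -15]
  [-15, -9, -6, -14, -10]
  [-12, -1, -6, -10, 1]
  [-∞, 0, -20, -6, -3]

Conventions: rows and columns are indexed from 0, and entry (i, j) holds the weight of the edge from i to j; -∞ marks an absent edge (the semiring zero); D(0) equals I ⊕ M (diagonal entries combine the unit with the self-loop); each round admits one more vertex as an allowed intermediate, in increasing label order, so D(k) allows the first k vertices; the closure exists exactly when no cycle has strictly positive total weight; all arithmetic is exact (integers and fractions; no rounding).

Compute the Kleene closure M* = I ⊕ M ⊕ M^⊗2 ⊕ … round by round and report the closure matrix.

D(0):
  [0, -5, -∞, 1, -7]
  [-15, 0, -16, -15, -15]
  [-15, -9, 0, -14, -10]
  [-12, -1, -6, 0, 1]
  [-∞, 0, -20, -6, 0]
D(1):
  [0, -5, -∞, 1, -7]
  [-15, 0, -16, -14, -15]
  [-15, -9, 0, -14, -10]
  [-12, -1, -6, 0, 1]
  [-∞, 0, -20, -6, 0]
D(2):
  [0, -5, -21, 1, -7]
  [-15, 0, -16, -14, -15]
  [-15, -9, 0, -14, -10]
  [-12, -1, -6, 0, 1]
  [-15, 0, -16, -6, 0]
D(3):
  [0, -5, -21, 1, -7]
  [-15, 0, -16, -14, -15]
  [-15, -9, 0, -14, -10]
  [-12, -1, -6, 0, 1]
  [-15, 0, -16, -6, 0]
D(4):
  [0, 0, -5, 1, 2]
  [-15, 0, -16, -14, -13]
  [-15, -9, 0, -14, -10]
  [-12, -1, -6, 0, 1]
  [-15, 0, -12, -6, 0]
D(5):
  [0, 2, -5, 1, 2]
  [-15, 0, -16, -14, -13]
  [-15, -9, 0, -14, -10]
  [-12, 1, -6, 0, 1]
  [-15, 0, -12, -6, 0]
Answer: M* = [[0, 2, -5, 1, 2], [-15, 0, -16, -14, -13], [-15, -9, 0, -14, -10], [-12, 1, -6, 0, 1], [-15, 0, -12, -6, 0]]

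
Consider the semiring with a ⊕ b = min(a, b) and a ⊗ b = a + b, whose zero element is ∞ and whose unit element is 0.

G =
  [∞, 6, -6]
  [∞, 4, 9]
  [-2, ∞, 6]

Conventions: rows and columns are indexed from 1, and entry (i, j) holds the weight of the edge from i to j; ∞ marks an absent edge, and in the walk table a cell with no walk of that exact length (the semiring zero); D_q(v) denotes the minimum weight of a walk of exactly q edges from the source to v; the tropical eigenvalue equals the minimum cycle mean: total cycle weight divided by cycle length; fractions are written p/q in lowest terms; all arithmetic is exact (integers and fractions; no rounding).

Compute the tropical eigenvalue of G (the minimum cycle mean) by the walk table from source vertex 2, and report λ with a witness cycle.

q=0: [∞, 0, ∞]
q=1: [∞, 4, 9]
q=2: [7, 8, 13]
q=3: [11, 12, 1]
Optimal cycle mean attained by: cycle 1->3->1, total (-6) + (-2), length 2.
Answer: λ = -4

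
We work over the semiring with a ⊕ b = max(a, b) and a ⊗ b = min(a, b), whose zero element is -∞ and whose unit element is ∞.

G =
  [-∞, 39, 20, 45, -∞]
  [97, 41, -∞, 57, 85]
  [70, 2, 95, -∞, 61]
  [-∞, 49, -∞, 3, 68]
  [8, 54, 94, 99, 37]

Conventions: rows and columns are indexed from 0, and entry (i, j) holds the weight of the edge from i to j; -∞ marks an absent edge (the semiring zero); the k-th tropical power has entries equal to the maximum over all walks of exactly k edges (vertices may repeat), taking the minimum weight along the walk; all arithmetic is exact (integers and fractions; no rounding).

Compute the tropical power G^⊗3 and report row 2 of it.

G^⊗2:
  [39, 45, 20, 39, 45]
  [41, 54, 85, 85, 57]
  [70, 54, 95, 61, 61]
  [49, 54, 68, 68, 49]
  [70, 49, 94, 54, 68]
G^⊗3:
  [45, 45, 45, 45, 45]
  [70, 54, 85, 57, 68]
  [70, 54, 95, 61, 61]
  [68, 49, 68, 54, 68]
  [70, 54, 94, 68, 61]
Answer: row 2 of G^⊗3 = [70, 54, 95, 61, 61]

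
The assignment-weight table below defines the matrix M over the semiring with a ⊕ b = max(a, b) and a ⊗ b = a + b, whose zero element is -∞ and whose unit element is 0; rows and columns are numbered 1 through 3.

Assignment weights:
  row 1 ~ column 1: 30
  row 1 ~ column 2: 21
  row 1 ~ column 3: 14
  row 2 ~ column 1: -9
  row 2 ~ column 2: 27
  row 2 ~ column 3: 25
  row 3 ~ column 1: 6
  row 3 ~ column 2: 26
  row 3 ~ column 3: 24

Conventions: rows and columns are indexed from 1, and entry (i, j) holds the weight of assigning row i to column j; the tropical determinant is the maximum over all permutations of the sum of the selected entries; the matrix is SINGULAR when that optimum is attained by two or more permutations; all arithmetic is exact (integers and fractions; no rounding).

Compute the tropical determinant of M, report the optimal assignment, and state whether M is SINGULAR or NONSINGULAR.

σ = (1, 2, 3): 30 + 27 + 24 = 81
σ = (1, 3, 2): 30 + 25 + 26 = 81
σ = (2, 1, 3): 21 + (-9) + 24 = 36
σ = (2, 3, 1): 21 + 25 + 6 = 52
σ = (3, 1, 2): 14 + (-9) + 26 = 31
σ = (3, 2, 1): 14 + 27 + 6 = 47
Optimal value attained by: σ = (1, 2, 3).
Answer: det⊕(M) = 81; verdict: SINGULAR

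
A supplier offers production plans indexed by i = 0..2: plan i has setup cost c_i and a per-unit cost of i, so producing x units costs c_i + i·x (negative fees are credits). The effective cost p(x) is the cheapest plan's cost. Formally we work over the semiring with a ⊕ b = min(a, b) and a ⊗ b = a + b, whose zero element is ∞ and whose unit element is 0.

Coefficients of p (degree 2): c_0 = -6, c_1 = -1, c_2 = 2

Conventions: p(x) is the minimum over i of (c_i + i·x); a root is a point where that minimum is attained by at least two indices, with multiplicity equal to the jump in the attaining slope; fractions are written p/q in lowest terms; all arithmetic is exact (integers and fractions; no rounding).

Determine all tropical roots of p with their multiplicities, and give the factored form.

hull edge (i=0, c=-6) to (i=2, c=2): slope 4, span 2
Factored form: p(x) = 2 ⊗ (x ⊕ (-4)) ⊗ (x ⊕ (-4))
Answer: roots = -4 (mult 2)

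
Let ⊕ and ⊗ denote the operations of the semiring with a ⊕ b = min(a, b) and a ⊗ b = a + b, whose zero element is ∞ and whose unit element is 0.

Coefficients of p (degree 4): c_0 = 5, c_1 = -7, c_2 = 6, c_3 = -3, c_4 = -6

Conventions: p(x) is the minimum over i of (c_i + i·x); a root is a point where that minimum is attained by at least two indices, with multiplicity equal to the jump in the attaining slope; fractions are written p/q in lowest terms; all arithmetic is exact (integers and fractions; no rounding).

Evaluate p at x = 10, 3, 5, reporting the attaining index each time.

p(10) = min(5+0·10=5, -7+1·10=3, 6+2·10=26, -3+3·10=27, -6+4·10=34) = 3 (attained by i=1)
p(3) = min(5+0·3=5, -7+1·3=-4, 6+2·3=12, -3+3·3=6, -6+4·3=6) = -4 (attained by i=1)
p(5) = min(5+0·5=5, -7+1·5=-2, 6+2·5=16, -3+3·5=12, -6+4·5=14) = -2 (attained by i=1)
Answer: p(10) = 3; p(3) = -4; p(5) = -2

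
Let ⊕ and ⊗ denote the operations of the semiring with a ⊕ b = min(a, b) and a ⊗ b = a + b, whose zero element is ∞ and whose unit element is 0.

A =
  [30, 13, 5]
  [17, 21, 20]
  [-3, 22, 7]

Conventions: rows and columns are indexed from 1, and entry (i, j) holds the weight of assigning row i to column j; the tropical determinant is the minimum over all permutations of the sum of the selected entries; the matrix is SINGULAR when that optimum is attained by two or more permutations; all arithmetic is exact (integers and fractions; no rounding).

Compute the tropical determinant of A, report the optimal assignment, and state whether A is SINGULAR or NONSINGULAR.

σ = (1, 2, 3): 30 + 21 + 7 = 58
σ = (1, 3, 2): 30 + 20 + 22 = 72
σ = (2, 1, 3): 13 + 17 + 7 = 37
σ = (2, 3, 1): 13 + 20 + (-3) = 30
σ = (3, 1, 2): 5 + 17 + 22 = 44
σ = (3, 2, 1): 5 + 21 + (-3) = 23
Optimal value attained by: σ = (3, 2, 1).
Answer: det⊕(A) = 23; verdict: NONSINGULAR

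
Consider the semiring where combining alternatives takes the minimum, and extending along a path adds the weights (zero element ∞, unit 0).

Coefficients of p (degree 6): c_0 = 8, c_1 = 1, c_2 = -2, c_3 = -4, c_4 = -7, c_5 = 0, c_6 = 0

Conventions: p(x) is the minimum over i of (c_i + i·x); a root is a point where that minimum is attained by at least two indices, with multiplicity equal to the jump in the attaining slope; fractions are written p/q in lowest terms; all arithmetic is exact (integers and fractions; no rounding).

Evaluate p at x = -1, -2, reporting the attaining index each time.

p(-1) = min(8+0·(-1)=8, 1+1·(-1)=0, -2+2·(-1)=-4, -4+3·(-1)=-7, -7+4·(-1)=-11, 0+5·(-1)=-5, 0+6·(-1)=-6) = -11 (attained by i=4)
p(-2) = min(8+0·(-2)=8, 1+1·(-2)=-1, -2+2·(-2)=-6, -4+3·(-2)=-10, -7+4·(-2)=-15, 0+5·(-2)=-10, 0+6·(-2)=-12) = -15 (attained by i=4)
Answer: p(-1) = -11; p(-2) = -15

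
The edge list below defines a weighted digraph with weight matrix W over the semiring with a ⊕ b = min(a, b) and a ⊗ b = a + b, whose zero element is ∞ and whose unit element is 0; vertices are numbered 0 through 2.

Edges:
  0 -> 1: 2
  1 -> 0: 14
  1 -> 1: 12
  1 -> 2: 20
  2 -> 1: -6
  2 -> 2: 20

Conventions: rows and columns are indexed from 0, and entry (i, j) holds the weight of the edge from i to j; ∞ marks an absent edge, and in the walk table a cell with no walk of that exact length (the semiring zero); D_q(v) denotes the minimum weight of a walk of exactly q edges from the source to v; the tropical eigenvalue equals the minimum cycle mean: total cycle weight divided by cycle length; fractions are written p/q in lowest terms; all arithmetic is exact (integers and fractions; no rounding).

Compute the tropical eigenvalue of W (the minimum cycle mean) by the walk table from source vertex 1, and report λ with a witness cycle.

q=0: [∞, 0, ∞]
q=1: [14, 12, 20]
q=2: [26, 14, 32]
q=3: [28, 26, 34]
Optimal cycle mean attained by: cycle 1->2->1, total 20 + (-6), length 2.
Answer: λ = 7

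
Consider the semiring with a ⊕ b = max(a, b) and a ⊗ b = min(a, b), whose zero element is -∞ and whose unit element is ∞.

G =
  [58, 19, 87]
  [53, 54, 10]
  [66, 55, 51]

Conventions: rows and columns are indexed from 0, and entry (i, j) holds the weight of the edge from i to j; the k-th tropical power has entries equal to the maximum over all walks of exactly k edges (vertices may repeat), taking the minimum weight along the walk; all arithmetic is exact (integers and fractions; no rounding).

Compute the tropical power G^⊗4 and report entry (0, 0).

G^⊗2:
  [66, 55, 58]
  [53, 54, 53]
  [58, 54, 66]
G^⊗3:
  [58, 55, 66]
  [53, 54, 53]
  [66, 55, 58]
G^⊗4:
  [66, 55, 58]
  [53, 54, 53]
  [58, 55, 66]
Key observation: the optimum is the walk 0->2->0->2->0, with weight 87 min 66 min 87 min 66 = 66.
Optimal value attained by: walk 0->2->0->2->0.
Answer: (G^⊗4)[0][0] = 66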